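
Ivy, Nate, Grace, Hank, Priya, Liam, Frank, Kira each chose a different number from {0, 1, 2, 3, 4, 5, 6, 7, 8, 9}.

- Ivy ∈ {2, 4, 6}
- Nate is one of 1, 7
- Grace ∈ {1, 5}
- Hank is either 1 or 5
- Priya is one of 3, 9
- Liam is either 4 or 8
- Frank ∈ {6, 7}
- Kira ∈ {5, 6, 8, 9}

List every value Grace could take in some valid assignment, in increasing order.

1, 5

The 2 variables Grace and Hank are confined to {1, 5}, which locks those values in; drop them from Nate, Kira.
That leaves Nate = 7. Strike 7 from Frank.
Frank has just one choice, so Frank = 6. Strike 6 from Ivy, Kira.
No further eliminations apply; Grace can still be any of 1, 5.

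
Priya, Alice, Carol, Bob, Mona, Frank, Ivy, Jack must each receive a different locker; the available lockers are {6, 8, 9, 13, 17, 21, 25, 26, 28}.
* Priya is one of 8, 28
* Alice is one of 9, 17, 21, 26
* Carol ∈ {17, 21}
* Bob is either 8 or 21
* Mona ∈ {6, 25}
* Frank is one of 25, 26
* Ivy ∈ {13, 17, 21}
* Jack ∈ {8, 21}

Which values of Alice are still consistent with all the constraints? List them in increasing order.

9, 26

Bob and Jack between them cover only {8, 21} — a naked pair. Remove those values from Priya, Alice, Carol, Ivy.
Priya must be 28 (only option left).
Carol must be 17 (only option left). So Alice, Ivy can't be 17.
Ivy must be 13 (only option left).
No further eliminations apply; Alice can still be any of 9, 26.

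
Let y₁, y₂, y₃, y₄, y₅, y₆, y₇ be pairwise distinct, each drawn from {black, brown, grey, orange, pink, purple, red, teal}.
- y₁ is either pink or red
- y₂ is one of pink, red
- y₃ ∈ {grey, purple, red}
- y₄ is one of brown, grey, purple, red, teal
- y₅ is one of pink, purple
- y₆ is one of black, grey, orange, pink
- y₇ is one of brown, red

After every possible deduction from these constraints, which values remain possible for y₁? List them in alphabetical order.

The 2 variables y₁ and y₂ are confined to {pink, red}, which locks those values in; drop them from y₃, y₄, y₅, y₆, y₇.
y₅ must be purple (only option left). Strike purple from y₃, y₄.
y₇ has just one choice, so y₇ = brown. So y₄ can't be brown.
y₃'s domain is down to {grey}, so y₃ = grey. Strike grey from y₄, y₆.
y₄'s domain is down to {teal}, so y₄ = teal.
No further eliminations apply; y₁ can still be any of pink, red.

pink, red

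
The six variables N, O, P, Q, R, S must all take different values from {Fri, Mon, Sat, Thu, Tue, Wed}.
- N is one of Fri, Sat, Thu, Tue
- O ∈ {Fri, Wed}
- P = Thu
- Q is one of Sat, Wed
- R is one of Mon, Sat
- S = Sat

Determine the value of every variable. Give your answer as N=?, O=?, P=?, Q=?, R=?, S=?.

N=Tue, O=Fri, P=Thu, Q=Wed, R=Mon, S=Sat

P has just one choice, so P = Thu. Strike Thu from N.
S's domain is down to {Sat}, so S = Sat. Strike Sat from N, Q, R.
That leaves Q = Wed. Eliminate Wed elsewhere: O.
That leaves R = Mon.
O's domain is down to {Fri}, so O = Fri. Eliminate Fri elsewhere: N.
N has just one choice, so N = Tue.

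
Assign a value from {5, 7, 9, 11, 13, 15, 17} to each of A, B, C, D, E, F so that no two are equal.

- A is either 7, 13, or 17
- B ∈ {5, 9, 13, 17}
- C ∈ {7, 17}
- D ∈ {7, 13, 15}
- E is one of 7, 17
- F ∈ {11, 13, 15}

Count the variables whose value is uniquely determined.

C and E share exactly the 2 values {7, 17}; by pigeonhole those values go to them, so strike 7, 17 from A, B, D.
A must be 13 (only option left). So B, D, F can't be 13.
D has just one choice, so D = 15. Eliminate 15 elsewhere: F.
That leaves F = 11.
Determined: A=13, D=15, F=11. The other variables each still have more than one consistent value. That makes 3.

3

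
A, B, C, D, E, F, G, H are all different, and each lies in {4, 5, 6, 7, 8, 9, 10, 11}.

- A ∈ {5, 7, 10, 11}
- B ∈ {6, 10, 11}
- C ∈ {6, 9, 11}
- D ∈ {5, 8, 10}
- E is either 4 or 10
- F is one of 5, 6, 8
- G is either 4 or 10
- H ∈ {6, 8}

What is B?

Among the 8 variables, 7 fits only A (and all 8 values in {4, 5, 6, 7, 8, 9, 10, 11} must be used), so A = 7.
The 7 still-open variables together cover exactly {4, 5, 6, 8, 9, 10, 11} — 7 values for 7 variables — and 9 appears only in C's list, so C = 9.
The 6 still-open variables draw from only 6 values {4, 5, 6, 8, 10, 11}, so each is used; only B can be 11, hence B = 11.

11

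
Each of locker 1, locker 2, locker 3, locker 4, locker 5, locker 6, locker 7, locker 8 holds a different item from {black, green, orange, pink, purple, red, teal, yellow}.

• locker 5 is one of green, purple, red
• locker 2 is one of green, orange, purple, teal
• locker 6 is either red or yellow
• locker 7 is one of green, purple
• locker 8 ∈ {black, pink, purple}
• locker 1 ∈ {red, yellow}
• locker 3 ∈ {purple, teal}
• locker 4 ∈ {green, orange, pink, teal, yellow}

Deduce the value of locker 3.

The 8 variables draw from only 8 values {black, green, orange, pink, purple, red, teal, yellow}, so each is used; only locker 8 can be black, hence locker 8 = black.
Among the 7 still-open variables, pink fits only locker 4 (and all 7 values in {green, orange, pink, purple, red, teal, yellow} must be used), so locker 4 = pink.
The 6 still-open variables draw from only 6 values {green, orange, purple, red, teal, yellow}, so each is used; only locker 2 can be orange, hence locker 2 = orange.
The 5 still-open variables draw from only 5 values {green, purple, red, teal, yellow}, so each is used; only locker 3 can be teal, hence locker 3 = teal.

teal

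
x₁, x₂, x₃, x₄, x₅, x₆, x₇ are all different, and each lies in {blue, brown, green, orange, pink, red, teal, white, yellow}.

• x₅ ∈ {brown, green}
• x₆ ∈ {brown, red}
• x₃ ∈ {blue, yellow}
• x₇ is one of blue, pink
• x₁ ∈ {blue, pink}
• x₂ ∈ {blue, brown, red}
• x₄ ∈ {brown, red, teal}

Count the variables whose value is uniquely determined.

Among the 7 variables, green fits only x₅ (and all 7 values in {blue, brown, green, pink, red, teal, yellow} must be used), so x₅ = green.
The 6 still-open variables draw from only 6 values {blue, brown, pink, red, teal, yellow}, so each is used; only x₄ can be teal, hence x₄ = teal.
The 5 still-open variables draw from only 5 values {blue, brown, pink, red, yellow}, so each is used; only x₃ can be yellow, hence x₃ = yellow.
The 2 variables x₁ and x₇ are confined to {blue, pink}, which locks those values in; drop them from x₂.
Determined: x₃=yellow, x₄=teal, x₅=green. The other variables each still have more than one consistent value. That makes 3.

3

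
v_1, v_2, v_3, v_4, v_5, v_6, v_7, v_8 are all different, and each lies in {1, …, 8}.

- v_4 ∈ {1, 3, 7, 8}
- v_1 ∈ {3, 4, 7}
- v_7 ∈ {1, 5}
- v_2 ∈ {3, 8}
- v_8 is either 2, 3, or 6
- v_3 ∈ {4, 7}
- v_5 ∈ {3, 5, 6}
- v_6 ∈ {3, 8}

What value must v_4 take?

1

The 8 variables together cover exactly {1, 2, 3, 4, 5, 6, 7, 8} — 8 values for 8 variables — and 2 appears only in v_8's list, so v_8 = 2.
The 7 still-open variables draw from only 7 values {1, 3, 4, 5, 6, 7, 8}, so each is used; only v_5 can be 6, hence v_5 = 6.
The 6 still-open variables together cover exactly {1, 3, 4, 5, 7, 8} — 6 values for 6 variables — and 5 appears only in v_7's list, so v_7 = 5.
The 5 still-open variables together cover exactly {1, 3, 4, 7, 8} — 5 values for 5 variables — and 1 appears only in v_4's list, so v_4 = 1.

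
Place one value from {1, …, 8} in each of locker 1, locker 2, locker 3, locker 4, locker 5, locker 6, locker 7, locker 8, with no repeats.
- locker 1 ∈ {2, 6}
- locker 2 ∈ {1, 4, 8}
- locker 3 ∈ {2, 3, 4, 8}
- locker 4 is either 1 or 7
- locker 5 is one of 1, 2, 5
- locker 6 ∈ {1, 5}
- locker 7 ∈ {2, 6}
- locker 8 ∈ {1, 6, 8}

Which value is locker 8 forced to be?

The 8 variables together cover exactly {1, 2, 3, 4, 5, 6, 7, 8} — 8 values for 8 variables — and 3 appears only in locker 3's list, so locker 3 = 3.
The 7 still-open variables together cover exactly {1, 2, 4, 5, 6, 7, 8} — 7 values for 7 variables — and 4 appears only in locker 2's list, so locker 2 = 4.
The 6 still-open variables draw from only 6 values {1, 2, 5, 6, 7, 8}, so each is used; only locker 4 can be 7, hence locker 4 = 7.
The 5 still-open variables draw from only 5 values {1, 2, 5, 6, 8}, so each is used; only locker 8 can be 8, hence locker 8 = 8.

8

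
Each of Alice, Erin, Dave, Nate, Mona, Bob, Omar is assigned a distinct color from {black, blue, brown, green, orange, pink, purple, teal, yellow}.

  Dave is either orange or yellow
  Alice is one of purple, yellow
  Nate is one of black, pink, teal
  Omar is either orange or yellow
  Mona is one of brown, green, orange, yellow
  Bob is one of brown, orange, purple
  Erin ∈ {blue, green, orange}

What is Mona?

green

Dave and Omar share exactly the 2 values {orange, yellow}; by pigeonhole those values go to them, so strike orange, yellow from Alice, Erin, Mona, Bob.
Alice's domain is down to {purple}, so Alice = purple. So Bob can't be purple.
Bob's domain is down to {brown}, so Bob = brown. So Mona can't be brown.
So Mona = green.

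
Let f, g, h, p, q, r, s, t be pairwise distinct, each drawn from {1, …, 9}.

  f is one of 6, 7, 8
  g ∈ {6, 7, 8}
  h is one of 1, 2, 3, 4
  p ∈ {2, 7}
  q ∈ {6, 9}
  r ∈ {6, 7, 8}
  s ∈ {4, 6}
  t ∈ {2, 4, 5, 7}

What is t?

The 3 variables f, g, r are confined to {6, 7, 8}, which locks those values in; drop them from p, q, s, t.
p has just one choice, so p = 2. So h, t can't be 2.
That leaves q = 9.
s's domain is down to {4}, so s = 4. Strike 4 from h, t.
So t = 5.

5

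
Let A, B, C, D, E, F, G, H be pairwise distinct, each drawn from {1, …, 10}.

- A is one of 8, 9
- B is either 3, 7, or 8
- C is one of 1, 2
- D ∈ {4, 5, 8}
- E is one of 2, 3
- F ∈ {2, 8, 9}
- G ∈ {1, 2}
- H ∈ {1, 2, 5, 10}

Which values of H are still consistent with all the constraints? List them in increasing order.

5, 10

C and G between them cover only {1, 2} — a naked pair. Remove those values from E, F, H.
E must be 3 (only option left). Remove 3 from B.
A and F between them cover only {8, 9} — a naked pair. Remove those values from B, D.
B has just one choice, so B = 7.
No further eliminations apply; H can still be any of 5, 10.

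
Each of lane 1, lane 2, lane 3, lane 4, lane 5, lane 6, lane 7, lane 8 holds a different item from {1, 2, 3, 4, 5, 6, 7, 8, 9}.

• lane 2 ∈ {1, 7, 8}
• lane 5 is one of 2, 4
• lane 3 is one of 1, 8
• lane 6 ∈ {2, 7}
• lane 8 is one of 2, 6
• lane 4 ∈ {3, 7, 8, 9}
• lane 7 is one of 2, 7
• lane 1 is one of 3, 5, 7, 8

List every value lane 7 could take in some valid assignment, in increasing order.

lane 6 and lane 7 between them cover only {2, 7} — a naked pair. Remove those values from lane 1, lane 2, lane 4, lane 5, lane 8.
lane 5 must be 4 (only option left).
That leaves lane 8 = 6.
The 2 variables lane 2 and lane 3 are confined to {1, 8}, which locks those values in; drop them from lane 1, lane 4.
No further eliminations apply; lane 7 can still be any of 2, 7.

2, 7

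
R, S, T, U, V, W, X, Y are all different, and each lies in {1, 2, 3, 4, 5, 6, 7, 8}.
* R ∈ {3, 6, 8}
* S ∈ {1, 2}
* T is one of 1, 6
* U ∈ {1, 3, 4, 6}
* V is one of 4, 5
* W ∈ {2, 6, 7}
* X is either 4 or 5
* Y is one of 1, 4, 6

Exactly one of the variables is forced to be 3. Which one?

U

Among the 8 variables, 7 fits only W (and all 8 values in {1, 2, 3, 4, 5, 6, 7, 8} must be used), so W = 7.
Among the 7 still-open variables, 2 fits only S (and all 7 values in {1, 2, 3, 4, 5, 6, 8} must be used), so S = 2.
The 6 still-open variables together cover exactly {1, 3, 4, 5, 6, 8} — 6 values for 6 variables — and 8 appears only in R's list, so R = 8.
Among the 5 still-open variables, 3 fits only U (and all 5 values in {1, 3, 4, 5, 6} must be used), so U = 3.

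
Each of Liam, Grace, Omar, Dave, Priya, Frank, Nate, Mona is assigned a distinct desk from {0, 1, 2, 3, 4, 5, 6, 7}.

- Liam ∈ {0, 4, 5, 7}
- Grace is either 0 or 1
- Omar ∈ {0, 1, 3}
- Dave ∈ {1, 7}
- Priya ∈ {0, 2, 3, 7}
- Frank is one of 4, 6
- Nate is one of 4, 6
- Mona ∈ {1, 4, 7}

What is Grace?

The 8 variables together cover exactly {0, 1, 2, 3, 4, 5, 6, 7} — 8 values for 8 variables — and 2 appears only in Priya's list, so Priya = 2.
The 7 still-open variables draw from only 7 values {0, 1, 3, 4, 5, 6, 7}, so each is used; only Omar can be 3, hence Omar = 3.
The 6 still-open variables together cover exactly {0, 1, 4, 5, 6, 7} — 6 values for 6 variables — and 5 appears only in Liam's list, so Liam = 5.
The 5 still-open variables draw from only 5 values {0, 1, 4, 6, 7}, so each is used; only Grace can be 0, hence Grace = 0.

0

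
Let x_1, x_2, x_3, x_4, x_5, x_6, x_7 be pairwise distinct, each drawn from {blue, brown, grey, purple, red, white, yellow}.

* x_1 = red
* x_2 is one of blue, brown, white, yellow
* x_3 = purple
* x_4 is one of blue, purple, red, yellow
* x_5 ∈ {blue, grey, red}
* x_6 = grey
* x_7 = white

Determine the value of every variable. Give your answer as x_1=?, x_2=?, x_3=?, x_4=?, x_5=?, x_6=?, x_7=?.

x_1's domain is down to {red}, so x_1 = red. So x_4, x_5 can't be red.
x_3's domain is down to {purple}, so x_3 = purple. Strike purple from x_4.
That leaves x_6 = grey. Remove grey from x_5.
x_7's domain is down to {white}, so x_7 = white. Remove white from x_2.
x_5 must be blue (only option left). Eliminate blue elsewhere: x_2, x_4.
x_4's domain is down to {yellow}, so x_4 = yellow. Eliminate yellow elsewhere: x_2.
x_2 must be brown (only option left).

x_1=red, x_2=brown, x_3=purple, x_4=yellow, x_5=blue, x_6=grey, x_7=white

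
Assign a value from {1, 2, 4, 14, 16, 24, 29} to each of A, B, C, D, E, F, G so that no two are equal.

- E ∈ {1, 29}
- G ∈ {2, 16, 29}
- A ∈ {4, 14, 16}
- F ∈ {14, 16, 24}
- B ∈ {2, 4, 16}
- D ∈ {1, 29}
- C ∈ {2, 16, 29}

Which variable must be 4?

B

The 7 variables together cover exactly {1, 2, 4, 14, 16, 24, 29} — 7 values for 7 variables — and 24 appears only in F's list, so F = 24.
The 6 still-open variables together cover exactly {1, 2, 4, 14, 16, 29} — 6 values for 6 variables — and 14 appears only in A's list, so A = 14.
Among the 5 still-open variables, 4 fits only B (and all 5 values in {1, 2, 4, 16, 29} must be used), so B = 4.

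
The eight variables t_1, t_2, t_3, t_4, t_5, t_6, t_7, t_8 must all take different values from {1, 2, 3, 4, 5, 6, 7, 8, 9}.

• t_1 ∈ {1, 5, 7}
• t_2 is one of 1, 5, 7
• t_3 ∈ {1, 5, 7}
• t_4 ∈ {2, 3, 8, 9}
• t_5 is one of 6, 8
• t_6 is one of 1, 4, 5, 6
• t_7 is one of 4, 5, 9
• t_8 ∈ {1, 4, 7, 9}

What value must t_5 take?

t_1, t_2, t_3 share exactly the 3 values {1, 5, 7}; by pigeonhole those values go to them, so strike 1, 5, 7 from t_6, t_7, t_8.
The 2 variables t_7 and t_8 are confined to {4, 9}, which locks those values in; drop them from t_4, t_6.
t_6 must be 6 (only option left). Strike 6 from t_5.
So t_5 = 8.

8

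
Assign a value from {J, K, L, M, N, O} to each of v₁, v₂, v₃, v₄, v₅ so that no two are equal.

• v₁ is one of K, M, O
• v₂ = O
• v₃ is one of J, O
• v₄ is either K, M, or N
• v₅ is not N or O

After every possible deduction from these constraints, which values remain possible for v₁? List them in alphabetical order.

K, M

v₂ must be O (only option left). Eliminate O elsewhere: v₁, v₃.
That leaves v₃ = J. Remove J from v₅.
No further eliminations apply; v₁ can still be any of K, M.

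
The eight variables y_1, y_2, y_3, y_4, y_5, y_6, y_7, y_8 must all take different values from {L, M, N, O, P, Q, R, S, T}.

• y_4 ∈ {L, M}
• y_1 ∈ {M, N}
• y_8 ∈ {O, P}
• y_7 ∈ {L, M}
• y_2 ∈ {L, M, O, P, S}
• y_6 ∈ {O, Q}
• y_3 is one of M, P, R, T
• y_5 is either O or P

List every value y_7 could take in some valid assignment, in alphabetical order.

L, M

y_4 and y_7 share exactly the 2 values {L, M}; by pigeonhole those values go to them, so strike L, M from y_1, y_2, y_3.
y_1 has just one choice, so y_1 = N.
y_5 and y_8 between them cover only {O, P} — a naked pair. Remove those values from y_2, y_3, y_6.
y_2 must be S (only option left).
y_6 has just one choice, so y_6 = Q.
No further eliminations apply; y_7 can still be any of L, M.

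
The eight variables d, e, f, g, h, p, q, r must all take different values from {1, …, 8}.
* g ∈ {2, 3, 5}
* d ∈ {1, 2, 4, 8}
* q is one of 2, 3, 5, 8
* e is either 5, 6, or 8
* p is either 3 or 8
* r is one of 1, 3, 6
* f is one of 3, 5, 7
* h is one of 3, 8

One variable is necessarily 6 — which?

Among the 8 variables, 4 fits only d (and all 8 values in {1, 2, 3, 4, 5, 6, 7, 8} must be used), so d = 4.
The 7 still-open variables together cover exactly {1, 2, 3, 5, 6, 7, 8} — 7 values for 7 variables — and 1 appears only in r's list, so r = 1.
Among the 6 still-open variables, 6 fits only e (and all 6 values in {2, 3, 5, 6, 7, 8} must be used), so e = 6.

e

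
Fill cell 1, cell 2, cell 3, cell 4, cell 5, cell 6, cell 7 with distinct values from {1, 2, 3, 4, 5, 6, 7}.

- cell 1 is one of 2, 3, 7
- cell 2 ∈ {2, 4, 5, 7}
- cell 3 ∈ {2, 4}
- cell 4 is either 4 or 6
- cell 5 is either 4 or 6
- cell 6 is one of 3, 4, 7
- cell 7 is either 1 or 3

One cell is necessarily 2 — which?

The 7 variables together cover exactly {1, 2, 3, 4, 5, 6, 7} — 7 values for 7 variables — and 1 appears only in cell 7's list, so cell 7 = 1.
Among the 6 still-open variables, 5 fits only cell 2 (and all 6 values in {2, 3, 4, 5, 6, 7} must be used), so cell 2 = 5.
cell 4 and cell 5 share exactly the 2 values {4, 6}; by pigeonhole those values go to them, so strike 4, 6 from cell 3, cell 6.

cell 3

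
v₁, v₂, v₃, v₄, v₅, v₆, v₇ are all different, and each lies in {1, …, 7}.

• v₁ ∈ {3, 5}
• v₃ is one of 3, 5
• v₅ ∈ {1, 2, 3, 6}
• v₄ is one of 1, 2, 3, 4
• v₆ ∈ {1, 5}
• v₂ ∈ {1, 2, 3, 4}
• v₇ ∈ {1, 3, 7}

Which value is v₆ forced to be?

The 7 variables draw from only 7 values {1, 2, 3, 4, 5, 6, 7}, so each is used; only v₅ can be 6, hence v₅ = 6.
Among the 6 still-open variables, 7 fits only v₇ (and all 6 values in {1, 2, 3, 4, 5, 7} must be used), so v₇ = 7.
v₁ and v₃ between them cover only {3, 5} — a naked pair. Remove those values from v₂, v₄, v₆.
So v₆ = 1.

1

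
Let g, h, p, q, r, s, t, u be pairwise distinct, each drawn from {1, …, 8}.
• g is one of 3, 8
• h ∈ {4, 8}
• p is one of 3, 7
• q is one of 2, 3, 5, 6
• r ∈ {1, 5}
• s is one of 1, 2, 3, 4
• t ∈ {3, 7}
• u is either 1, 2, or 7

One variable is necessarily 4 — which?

h

The 8 variables draw from only 8 values {1, 2, 3, 4, 5, 6, 7, 8}, so each is used; only q can be 6, hence q = 6.
The 7 still-open variables draw from only 7 values {1, 2, 3, 4, 5, 7, 8}, so each is used; only r can be 5, hence r = 5.
The 2 variables p and t are confined to {3, 7}, which locks those values in; drop them from g, s, u.
g has just one choice, so g = 8. So h can't be 8.
So 4 goes to h.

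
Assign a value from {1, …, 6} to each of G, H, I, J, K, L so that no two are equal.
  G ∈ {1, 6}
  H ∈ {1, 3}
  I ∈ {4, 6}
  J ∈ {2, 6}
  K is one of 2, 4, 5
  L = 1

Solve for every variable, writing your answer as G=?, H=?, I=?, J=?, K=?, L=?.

G=6, H=3, I=4, J=2, K=5, L=1

L must be 1 (only option left). Eliminate 1 elsewhere: G, H.
G's domain is down to {6}, so G = 6. Eliminate 6 elsewhere: I, J.
H has just one choice, so H = 3.
I must be 4 (only option left). So K can't be 4.
That leaves J = 2. Remove 2 from K.
K must be 5 (only option left).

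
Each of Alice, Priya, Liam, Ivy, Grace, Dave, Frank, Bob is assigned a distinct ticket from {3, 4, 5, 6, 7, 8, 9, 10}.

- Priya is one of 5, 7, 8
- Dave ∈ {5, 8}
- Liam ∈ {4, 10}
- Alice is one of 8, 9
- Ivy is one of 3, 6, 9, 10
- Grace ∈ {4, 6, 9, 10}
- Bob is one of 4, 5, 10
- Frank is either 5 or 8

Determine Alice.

Among the 8 variables, 3 fits only Ivy (and all 8 values in {3, 4, 5, 6, 7, 8, 9, 10} must be used), so Ivy = 3.
The 7 still-open variables together cover exactly {4, 5, 6, 7, 8, 9, 10} — 7 values for 7 variables — and 6 appears only in Grace's list, so Grace = 6.
The 6 still-open variables together cover exactly {4, 5, 7, 8, 9, 10} — 6 values for 6 variables — and 7 appears only in Priya's list, so Priya = 7.
The 5 still-open variables together cover exactly {4, 5, 8, 9, 10} — 5 values for 5 variables — and 9 appears only in Alice's list, so Alice = 9.

9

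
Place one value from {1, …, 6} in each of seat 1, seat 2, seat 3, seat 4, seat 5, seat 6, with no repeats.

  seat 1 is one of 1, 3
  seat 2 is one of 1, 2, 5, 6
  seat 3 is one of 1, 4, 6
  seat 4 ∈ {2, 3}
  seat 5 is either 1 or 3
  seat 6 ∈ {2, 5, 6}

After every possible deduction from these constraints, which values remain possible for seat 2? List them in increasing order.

The 6 variables draw from only 6 values {1, 2, 3, 4, 5, 6}, so each is used; only seat 3 can be 4, hence seat 3 = 4.
The 2 variables seat 1 and seat 5 are confined to {1, 3}, which locks those values in; drop them from seat 2, seat 4.
That leaves seat 4 = 2. Remove 2 from seat 2, seat 6.
No further eliminations apply; seat 2 can still be any of 5, 6.

5, 6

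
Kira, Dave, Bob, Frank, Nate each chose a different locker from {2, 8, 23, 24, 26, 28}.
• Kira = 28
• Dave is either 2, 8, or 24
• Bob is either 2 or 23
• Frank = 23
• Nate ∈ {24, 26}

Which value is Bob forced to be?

Kira's domain is down to {28}, so Kira = 28.
Frank's domain is down to {23}, so Frank = 23. Remove 23 from Bob.
So Bob = 2.

2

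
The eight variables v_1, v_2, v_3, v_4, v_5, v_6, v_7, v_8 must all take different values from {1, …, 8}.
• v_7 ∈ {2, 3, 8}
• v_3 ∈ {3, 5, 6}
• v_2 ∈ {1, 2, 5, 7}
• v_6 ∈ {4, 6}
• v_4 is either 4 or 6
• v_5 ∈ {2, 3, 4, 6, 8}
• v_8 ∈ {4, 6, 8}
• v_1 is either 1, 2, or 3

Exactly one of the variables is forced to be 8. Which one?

v_8

Among the 8 variables, 7 fits only v_2 (and all 8 values in {1, 2, 3, 4, 5, 6, 7, 8} must be used), so v_2 = 7.
The 7 still-open variables together cover exactly {1, 2, 3, 4, 5, 6, 8} — 7 values for 7 variables — and 1 appears only in v_1's list, so v_1 = 1.
The 6 still-open variables draw from only 6 values {2, 3, 4, 5, 6, 8}, so each is used; only v_3 can be 5, hence v_3 = 5.
v_4 and v_6 between them cover only {4, 6} — a naked pair. Remove those values from v_5, v_8.
So 8 goes to v_8.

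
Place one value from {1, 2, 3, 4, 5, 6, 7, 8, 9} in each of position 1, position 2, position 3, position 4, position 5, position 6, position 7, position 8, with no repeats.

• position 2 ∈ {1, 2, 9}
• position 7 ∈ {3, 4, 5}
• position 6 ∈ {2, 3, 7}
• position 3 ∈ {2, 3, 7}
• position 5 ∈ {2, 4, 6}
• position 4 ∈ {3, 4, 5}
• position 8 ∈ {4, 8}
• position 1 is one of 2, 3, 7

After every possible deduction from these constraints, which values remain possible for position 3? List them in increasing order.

2, 3, 7

The 3 variables position 1, position 3, position 6 are confined to {2, 3, 7}, which locks those values in; drop them from position 2, position 4, position 5, position 7.
The 2 variables position 4 and position 7 are confined to {4, 5}, which locks those values in; drop them from position 5, position 8.
position 5 has just one choice, so position 5 = 6.
position 8 must be 8 (only option left).
No further eliminations apply; position 3 can still be any of 2, 3, 7.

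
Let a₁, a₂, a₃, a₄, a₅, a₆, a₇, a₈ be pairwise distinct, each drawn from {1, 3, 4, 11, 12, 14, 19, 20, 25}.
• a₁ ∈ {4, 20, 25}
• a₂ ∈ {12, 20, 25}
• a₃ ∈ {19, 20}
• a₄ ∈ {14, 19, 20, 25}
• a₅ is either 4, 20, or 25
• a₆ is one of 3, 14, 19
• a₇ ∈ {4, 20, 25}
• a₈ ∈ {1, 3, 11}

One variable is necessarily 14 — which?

a₄

The 3 variables a₁, a₅, a₇ are confined to {4, 20, 25}, which locks those values in; drop them from a₂, a₃, a₄.
a₂'s domain is down to {12}, so a₂ = 12.
a₃'s domain is down to {19}, so a₃ = 19. Remove 19 from a₄, a₆.
So 14 goes to a₄.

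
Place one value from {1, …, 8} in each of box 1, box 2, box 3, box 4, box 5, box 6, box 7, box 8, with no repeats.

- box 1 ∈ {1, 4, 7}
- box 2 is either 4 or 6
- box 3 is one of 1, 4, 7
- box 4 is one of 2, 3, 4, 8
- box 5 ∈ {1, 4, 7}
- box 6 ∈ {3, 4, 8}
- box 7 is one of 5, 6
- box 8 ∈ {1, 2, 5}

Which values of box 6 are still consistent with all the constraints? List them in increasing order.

box 1, box 3, box 5 share exactly the 3 values {1, 4, 7}; by pigeonhole those values go to them, so strike 1, 4, 7 from box 2, box 4, box 6, box 8.
That leaves box 2 = 6. Remove 6 from box 7.
box 7 must be 5 (only option left). So box 8 can't be 5.
box 8 must be 2 (only option left). Strike 2 from box 4.
No further eliminations apply; box 6 can still be any of 3, 8.

3, 8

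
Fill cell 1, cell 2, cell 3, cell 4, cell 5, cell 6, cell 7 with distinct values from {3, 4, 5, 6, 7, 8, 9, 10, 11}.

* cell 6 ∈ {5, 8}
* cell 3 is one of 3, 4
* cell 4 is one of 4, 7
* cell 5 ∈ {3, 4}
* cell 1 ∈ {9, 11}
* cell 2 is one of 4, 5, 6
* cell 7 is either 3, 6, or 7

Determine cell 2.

cell 3 and cell 5 between them cover only {3, 4} — a naked pair. Remove those values from cell 2, cell 4, cell 7.
cell 4 has just one choice, so cell 4 = 7. Remove 7 from cell 7.
cell 7 has just one choice, so cell 7 = 6. Eliminate 6 elsewhere: cell 2.
So cell 2 = 5.

5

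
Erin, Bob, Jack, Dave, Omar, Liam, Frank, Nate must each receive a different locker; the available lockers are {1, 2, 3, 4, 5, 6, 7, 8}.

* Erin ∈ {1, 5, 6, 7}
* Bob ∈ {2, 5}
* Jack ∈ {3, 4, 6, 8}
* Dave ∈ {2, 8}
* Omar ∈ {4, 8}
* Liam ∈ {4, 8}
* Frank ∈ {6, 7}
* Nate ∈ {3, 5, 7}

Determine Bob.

5

Among the 8 variables, 1 fits only Erin (and all 8 values in {1, 2, 3, 4, 5, 6, 7, 8} must be used), so Erin = 1.
Omar and Liam between them cover only {4, 8} — a naked pair. Remove those values from Jack, Dave.
Dave must be 2 (only option left). Remove 2 from Bob.
So Bob = 5.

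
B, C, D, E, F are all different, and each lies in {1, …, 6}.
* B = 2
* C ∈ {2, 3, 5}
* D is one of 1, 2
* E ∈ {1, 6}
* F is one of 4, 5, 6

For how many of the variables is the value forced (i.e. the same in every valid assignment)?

3

B must be 2 (only option left). Strike 2 from C, D.
D must be 1 (only option left). Strike 1 from E.
E has just one choice, so E = 6. Eliminate 6 elsewhere: F.
Determined: B=2, D=1, E=6. The other variables each still have more than one consistent value. That makes 3.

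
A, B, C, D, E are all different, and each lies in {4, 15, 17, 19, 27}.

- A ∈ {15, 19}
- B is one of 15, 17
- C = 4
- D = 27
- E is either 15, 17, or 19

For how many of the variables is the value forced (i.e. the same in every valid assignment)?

C must be 4 (only option left).
That leaves D = 27.
Determined: C=4, D=27. The other variables each still have more than one consistent value. That makes 2.

2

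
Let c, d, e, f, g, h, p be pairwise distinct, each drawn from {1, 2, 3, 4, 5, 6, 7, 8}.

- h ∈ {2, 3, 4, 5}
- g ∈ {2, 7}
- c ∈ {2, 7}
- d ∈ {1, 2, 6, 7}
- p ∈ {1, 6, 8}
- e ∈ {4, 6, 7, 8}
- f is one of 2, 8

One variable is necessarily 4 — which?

e

The 2 variables c and g are confined to {2, 7}, which locks those values in; drop them from d, e, f, h.
f has just one choice, so f = 8. Remove 8 from e, p.
d and p share exactly the 2 values {1, 6}; by pigeonhole those values go to them, so strike 1, 6 from e.
So 4 goes to e.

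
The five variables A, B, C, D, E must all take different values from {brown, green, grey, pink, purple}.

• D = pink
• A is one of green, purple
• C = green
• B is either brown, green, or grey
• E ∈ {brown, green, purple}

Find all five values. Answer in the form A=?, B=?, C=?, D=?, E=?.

A=purple, B=grey, C=green, D=pink, E=brown

C must be green (only option left). Eliminate green elsewhere: A, B, E.
D must be pink (only option left).
A's domain is down to {purple}, so A = purple. So E can't be purple.
That leaves E = brown. Remove brown from B.
B's domain is down to {grey}, so B = grey.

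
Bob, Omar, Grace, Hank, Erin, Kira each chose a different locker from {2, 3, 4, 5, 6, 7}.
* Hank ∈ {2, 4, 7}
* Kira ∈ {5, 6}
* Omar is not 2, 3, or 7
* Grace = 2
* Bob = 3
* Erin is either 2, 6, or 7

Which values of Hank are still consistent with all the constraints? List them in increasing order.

Bob must be 3 (only option left).
Grace's domain is down to {2}, so Grace = 2. Strike 2 from Hank, Erin.
No further eliminations apply; Hank can still be any of 4, 7.

4, 7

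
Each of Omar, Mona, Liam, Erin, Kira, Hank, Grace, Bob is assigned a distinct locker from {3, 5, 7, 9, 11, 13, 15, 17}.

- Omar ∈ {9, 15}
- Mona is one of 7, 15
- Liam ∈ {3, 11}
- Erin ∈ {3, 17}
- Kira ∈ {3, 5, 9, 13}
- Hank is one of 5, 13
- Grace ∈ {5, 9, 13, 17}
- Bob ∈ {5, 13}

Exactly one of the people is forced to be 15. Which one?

Omar

The 8 variables draw from only 8 values {3, 5, 7, 9, 11, 13, 15, 17}, so each is used; only Mona can be 7, hence Mona = 7.
The 7 still-open variables together cover exactly {3, 5, 9, 11, 13, 15, 17} — 7 values for 7 variables — and 11 appears only in Liam's list, so Liam = 11.
Among the 6 still-open variables, 15 fits only Omar (and all 6 values in {3, 5, 9, 13, 15, 17} must be used), so Omar = 15.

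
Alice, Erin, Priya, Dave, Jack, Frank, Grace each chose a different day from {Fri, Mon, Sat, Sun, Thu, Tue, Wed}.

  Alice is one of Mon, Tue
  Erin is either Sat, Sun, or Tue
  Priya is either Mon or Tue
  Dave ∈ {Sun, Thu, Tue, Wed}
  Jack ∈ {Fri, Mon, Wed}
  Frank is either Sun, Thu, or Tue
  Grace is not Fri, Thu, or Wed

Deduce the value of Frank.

The 7 variables draw from only 7 values {Fri, Mon, Sat, Sun, Thu, Tue, Wed}, so each is used; only Jack can be Fri, hence Jack = Fri.
The 6 still-open variables together cover exactly {Mon, Sat, Sun, Thu, Tue, Wed} — 6 values for 6 variables — and Wed appears only in Dave's list, so Dave = Wed.
The 5 still-open variables draw from only 5 values {Mon, Sat, Sun, Thu, Tue}, so each is used; only Frank can be Thu, hence Frank = Thu.

Thu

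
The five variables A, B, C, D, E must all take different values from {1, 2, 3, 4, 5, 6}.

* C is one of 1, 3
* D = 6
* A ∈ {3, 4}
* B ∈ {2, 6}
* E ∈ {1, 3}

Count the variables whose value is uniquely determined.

3

D must be 6 (only option left). So B can't be 6.
B must be 2 (only option left).
Among the 3 still-open variables, 4 fits only A (and all 3 values in {1, 3, 4} must be used), so A = 4.
Determined: A=4, B=2, D=6. The other variables each still have more than one consistent value. That makes 3.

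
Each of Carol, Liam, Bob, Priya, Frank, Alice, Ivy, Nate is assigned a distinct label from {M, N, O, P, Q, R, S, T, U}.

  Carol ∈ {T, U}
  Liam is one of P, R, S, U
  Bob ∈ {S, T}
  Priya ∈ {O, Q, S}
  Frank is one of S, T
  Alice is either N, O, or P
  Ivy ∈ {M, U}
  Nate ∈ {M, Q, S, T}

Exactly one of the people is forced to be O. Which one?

Priya

Bob and Frank share exactly the 2 values {S, T}; by pigeonhole those values go to them, so strike S, T from Carol, Liam, Priya, Nate.
That leaves Carol = U. Eliminate U elsewhere: Liam, Ivy.
That leaves Ivy = M. Remove M from Nate.
Nate must be Q (only option left). Eliminate Q elsewhere: Priya.
So O goes to Priya.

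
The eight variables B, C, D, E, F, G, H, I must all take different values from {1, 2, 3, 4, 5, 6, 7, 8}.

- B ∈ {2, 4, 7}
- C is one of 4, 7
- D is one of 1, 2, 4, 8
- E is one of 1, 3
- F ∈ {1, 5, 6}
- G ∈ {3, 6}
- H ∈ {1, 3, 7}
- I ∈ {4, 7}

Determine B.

The 8 variables draw from only 8 values {1, 2, 3, 4, 5, 6, 7, 8}, so each is used; only F can be 5, hence F = 5.
Among the 7 still-open variables, 6 fits only G (and all 7 values in {1, 2, 3, 4, 6, 7, 8} must be used), so G = 6.
Among the 6 still-open variables, 8 fits only D (and all 6 values in {1, 2, 3, 4, 7, 8} must be used), so D = 8.
The 5 still-open variables draw from only 5 values {1, 2, 3, 4, 7}, so each is used; only B can be 2, hence B = 2.

2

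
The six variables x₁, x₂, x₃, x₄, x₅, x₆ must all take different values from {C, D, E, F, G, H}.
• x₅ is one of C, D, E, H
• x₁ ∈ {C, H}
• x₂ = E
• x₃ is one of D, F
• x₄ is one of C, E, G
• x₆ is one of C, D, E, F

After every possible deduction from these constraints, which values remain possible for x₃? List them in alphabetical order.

x₂'s domain is down to {E}, so x₂ = E. Eliminate E elsewhere: x₄, x₅, x₆.
Among the 5 still-open variables, G fits only x₄ (and all 5 values in {C, D, F, G, H} must be used), so x₄ = G.
No further eliminations apply; x₃ can still be any of D, F.

D, F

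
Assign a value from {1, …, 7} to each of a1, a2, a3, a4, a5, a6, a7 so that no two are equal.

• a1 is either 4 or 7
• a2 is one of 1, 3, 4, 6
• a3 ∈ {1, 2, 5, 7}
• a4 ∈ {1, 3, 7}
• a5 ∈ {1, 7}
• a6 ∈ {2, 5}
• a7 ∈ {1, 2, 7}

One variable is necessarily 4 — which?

Among the 7 variables, 6 fits only a2 (and all 7 values in {1, 2, 3, 4, 5, 6, 7} must be used), so a2 = 6.
The 6 still-open variables draw from only 6 values {1, 2, 3, 4, 5, 7}, so each is used; only a4 can be 3, hence a4 = 3.
The 5 still-open variables together cover exactly {1, 2, 4, 5, 7} — 5 values for 5 variables — and 4 appears only in a1's list, so a1 = 4.

a1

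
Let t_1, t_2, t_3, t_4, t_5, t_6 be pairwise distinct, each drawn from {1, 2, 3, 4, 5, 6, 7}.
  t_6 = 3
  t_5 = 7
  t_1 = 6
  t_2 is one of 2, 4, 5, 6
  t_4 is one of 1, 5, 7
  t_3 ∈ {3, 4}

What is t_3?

4

t_1's domain is down to {6}, so t_1 = 6. So t_2 can't be 6.
t_5 has just one choice, so t_5 = 7. Strike 7 from t_4.
t_6's domain is down to {3}, so t_6 = 3. Remove 3 from t_3.
So t_3 = 4.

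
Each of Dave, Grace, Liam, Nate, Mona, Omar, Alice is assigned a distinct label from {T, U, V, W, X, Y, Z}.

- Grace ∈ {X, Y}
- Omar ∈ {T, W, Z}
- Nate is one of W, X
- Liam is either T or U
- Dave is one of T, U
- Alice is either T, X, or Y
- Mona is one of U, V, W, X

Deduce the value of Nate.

The 7 variables together cover exactly {T, U, V, W, X, Y, Z} — 7 values for 7 variables — and V appears only in Mona's list, so Mona = V.
The 6 still-open variables draw from only 6 values {T, U, W, X, Y, Z}, so each is used; only Omar can be Z, hence Omar = Z.
The 5 still-open variables draw from only 5 values {T, U, W, X, Y}, so each is used; only Nate can be W, hence Nate = W.

W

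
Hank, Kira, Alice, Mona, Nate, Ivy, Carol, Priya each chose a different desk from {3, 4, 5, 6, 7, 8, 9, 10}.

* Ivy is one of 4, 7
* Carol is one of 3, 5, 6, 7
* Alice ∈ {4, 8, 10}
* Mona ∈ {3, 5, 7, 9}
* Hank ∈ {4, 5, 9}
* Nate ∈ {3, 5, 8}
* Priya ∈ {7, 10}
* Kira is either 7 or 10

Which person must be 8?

The 8 variables together cover exactly {3, 4, 5, 6, 7, 8, 9, 10} — 8 values for 8 variables — and 6 appears only in Carol's list, so Carol = 6.
Kira and Priya share exactly the 2 values {7, 10}; by pigeonhole those values go to them, so strike 7, 10 from Alice, Mona, Ivy.
That leaves Ivy = 4. So Hank, Alice can't be 4.
So 8 goes to Alice.

Alice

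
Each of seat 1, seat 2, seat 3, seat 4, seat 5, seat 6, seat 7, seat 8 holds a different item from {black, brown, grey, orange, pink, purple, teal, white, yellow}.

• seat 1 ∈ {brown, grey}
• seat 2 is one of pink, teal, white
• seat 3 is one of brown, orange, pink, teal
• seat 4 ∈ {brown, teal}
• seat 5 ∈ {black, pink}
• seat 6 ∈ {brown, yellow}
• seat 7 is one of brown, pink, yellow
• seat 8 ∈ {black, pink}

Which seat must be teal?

The 8 variables together cover exactly {black, brown, grey, orange, pink, teal, white, yellow} — 8 values for 8 variables — and grey appears only in seat 1's list, so seat 1 = grey.
The 7 still-open variables together cover exactly {black, brown, orange, pink, teal, white, yellow} — 7 values for 7 variables — and orange appears only in seat 3's list, so seat 3 = orange.
The 6 still-open variables draw from only 6 values {black, brown, pink, teal, white, yellow}, so each is used; only seat 2 can be white, hence seat 2 = white.
Among the 5 still-open variables, teal fits only seat 4 (and all 5 values in {black, brown, pink, teal, yellow} must be used), so seat 4 = teal.

seat 4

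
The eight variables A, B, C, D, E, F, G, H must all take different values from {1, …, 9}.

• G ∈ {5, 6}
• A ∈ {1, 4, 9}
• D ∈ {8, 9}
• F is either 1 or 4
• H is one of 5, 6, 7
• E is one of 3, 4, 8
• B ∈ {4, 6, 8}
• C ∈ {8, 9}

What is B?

6

The 8 variables draw from only 8 values {1, 3, 4, 5, 6, 7, 8, 9}, so each is used; only E can be 3, hence E = 3.
The 7 still-open variables together cover exactly {1, 4, 5, 6, 7, 8, 9} — 7 values for 7 variables — and 7 appears only in H's list, so H = 7.
The 6 still-open variables together cover exactly {1, 4, 5, 6, 8, 9} — 6 values for 6 variables — and 5 appears only in G's list, so G = 5.
The 5 still-open variables draw from only 5 values {1, 4, 6, 8, 9}, so each is used; only B can be 6, hence B = 6.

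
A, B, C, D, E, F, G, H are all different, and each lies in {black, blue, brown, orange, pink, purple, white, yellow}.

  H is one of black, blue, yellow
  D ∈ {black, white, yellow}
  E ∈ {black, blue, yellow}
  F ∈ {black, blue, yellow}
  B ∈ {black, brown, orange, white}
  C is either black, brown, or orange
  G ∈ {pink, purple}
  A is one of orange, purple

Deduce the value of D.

white

Among the 8 variables, pink fits only G (and all 8 values in {black, blue, brown, orange, pink, purple, white, yellow} must be used), so G = pink.
The 7 still-open variables together cover exactly {black, blue, brown, orange, purple, white, yellow} — 7 values for 7 variables — and purple appears only in A's list, so A = purple.
E, F, H share exactly the 3 values {black, blue, yellow}; by pigeonhole those values go to them, so strike black, blue, yellow from B, C, D.
So D = white.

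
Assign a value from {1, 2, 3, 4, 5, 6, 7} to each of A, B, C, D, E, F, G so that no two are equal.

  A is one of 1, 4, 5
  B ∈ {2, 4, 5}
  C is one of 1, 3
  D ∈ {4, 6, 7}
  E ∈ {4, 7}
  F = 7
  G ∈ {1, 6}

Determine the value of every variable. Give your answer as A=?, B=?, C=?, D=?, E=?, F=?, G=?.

F's domain is down to {7}, so F = 7. Eliminate 7 elsewhere: D, E.
E must be 4 (only option left). Eliminate 4 elsewhere: A, B, D.
D's domain is down to {6}, so D = 6. So G can't be 6.
That leaves G = 1. Eliminate 1 elsewhere: A, C.
A has just one choice, so A = 5. Eliminate 5 elsewhere: B.
B's domain is down to {2}, so B = 2.
C must be 3 (only option left).

A=5, B=2, C=3, D=6, E=4, F=7, G=1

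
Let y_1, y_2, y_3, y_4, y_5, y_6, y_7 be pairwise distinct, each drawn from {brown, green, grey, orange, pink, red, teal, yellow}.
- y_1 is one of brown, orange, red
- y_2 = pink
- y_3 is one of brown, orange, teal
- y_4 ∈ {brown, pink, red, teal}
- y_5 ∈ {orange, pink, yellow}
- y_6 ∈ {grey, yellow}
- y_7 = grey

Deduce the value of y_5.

y_2 has just one choice, so y_2 = pink. Remove pink from y_4, y_5.
y_7 must be grey (only option left). Strike grey from y_6.
That leaves y_6 = yellow. Eliminate yellow elsewhere: y_5.
So y_5 = orange.

orange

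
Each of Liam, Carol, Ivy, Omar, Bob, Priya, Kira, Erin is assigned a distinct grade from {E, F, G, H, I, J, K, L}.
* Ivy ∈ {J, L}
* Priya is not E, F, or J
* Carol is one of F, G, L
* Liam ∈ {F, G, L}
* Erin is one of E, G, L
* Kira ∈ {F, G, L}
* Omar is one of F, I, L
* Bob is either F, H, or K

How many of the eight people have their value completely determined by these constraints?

3

Among the 8 variables, E fits only Erin (and all 8 values in {E, F, G, H, I, J, K, L} must be used), so Erin = E.
The 7 still-open variables draw from only 7 values {F, G, H, I, J, K, L}, so each is used; only Ivy can be J, hence Ivy = J.
The 3 variables Liam, Carol, Kira are confined to {F, G, L}, which locks those values in; drop them from Omar, Bob, Priya.
Omar's domain is down to {I}, so Omar = I. Strike I from Priya.
Determined: Ivy=J, Omar=I, Erin=E. The other people each still have more than one consistent value. That makes 3.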